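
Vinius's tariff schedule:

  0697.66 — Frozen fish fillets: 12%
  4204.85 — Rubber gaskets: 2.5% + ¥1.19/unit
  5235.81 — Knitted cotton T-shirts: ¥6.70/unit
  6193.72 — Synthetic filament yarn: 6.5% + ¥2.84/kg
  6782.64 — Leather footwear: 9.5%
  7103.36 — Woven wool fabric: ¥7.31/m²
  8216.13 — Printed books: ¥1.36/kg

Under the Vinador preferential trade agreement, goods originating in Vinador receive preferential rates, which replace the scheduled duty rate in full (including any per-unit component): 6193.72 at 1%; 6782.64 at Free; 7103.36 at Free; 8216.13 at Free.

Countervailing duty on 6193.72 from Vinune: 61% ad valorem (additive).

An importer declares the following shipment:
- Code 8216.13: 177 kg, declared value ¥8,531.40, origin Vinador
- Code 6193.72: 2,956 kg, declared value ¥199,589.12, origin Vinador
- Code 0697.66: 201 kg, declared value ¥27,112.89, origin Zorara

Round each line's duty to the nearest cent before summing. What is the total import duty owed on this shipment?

¥5,249.44

Line 1 (8216.13, Vinador, 177 kg, ¥8,531.40):
Base rate for 8216.13 is ¥1.36/kg.
Origin Vinador qualifies under the Vinius–Vinador agreement and 8216.13 is covered: preferential rate Free applies instead.
Duty = ¥8,531.40 × 0% = ¥0.00.
Line 2 (6193.72, Vinador, 2,956 kg, ¥199,589.12):
Base rate for 6193.72 is 6.5% + ¥2.84/kg.
Origin Vinador qualifies under the Vinius–Vinador agreement and 6193.72 is covered: preferential rate 1% applies instead.
The additional-duty order on 6193.72 targets Vinune, not Vinador; it does not apply.
Duty = ¥199,589.12 × 1% = ¥1,995.89.
Line 3 (0697.66, Zorara, 201 kg, ¥27,112.89):
Base rate for 0697.66 is 12%.
Duty = ¥27,112.89 × 12% = ¥3,253.55.
Total = ¥0.00 + ¥1,995.89 + ¥3,253.55 = ¥5,249.44.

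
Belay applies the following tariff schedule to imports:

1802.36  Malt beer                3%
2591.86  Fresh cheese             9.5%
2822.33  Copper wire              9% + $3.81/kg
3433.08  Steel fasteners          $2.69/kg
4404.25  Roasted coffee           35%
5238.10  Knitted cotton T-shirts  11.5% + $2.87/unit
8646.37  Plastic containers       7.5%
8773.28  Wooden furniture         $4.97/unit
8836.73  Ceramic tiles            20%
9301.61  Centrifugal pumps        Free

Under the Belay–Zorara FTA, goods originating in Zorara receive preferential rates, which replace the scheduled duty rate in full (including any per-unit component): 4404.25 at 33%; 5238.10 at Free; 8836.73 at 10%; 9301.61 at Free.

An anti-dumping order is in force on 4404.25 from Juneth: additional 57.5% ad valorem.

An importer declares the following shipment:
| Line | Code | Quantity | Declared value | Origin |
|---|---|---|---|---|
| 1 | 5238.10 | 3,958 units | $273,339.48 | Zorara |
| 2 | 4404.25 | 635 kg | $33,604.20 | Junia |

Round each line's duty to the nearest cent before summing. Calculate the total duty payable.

Line 1 (5238.10, Zorara, 3,958 units, $273,339.48):
Base rate for 5238.10 is 11.5% + $2.87/unit.
Origin Zorara qualifies under the Belay–Zorara agreement and 5238.10 is covered: preferential rate Free applies instead.
Duty = $273,339.48 × 0% = $0.00.
Line 2 (4404.25, Junia, 635 kg, $33,604.20):
Base rate for 4404.25 is 35%.
4404.25 has an FTA preferential rate, but origin Junia is not Zorara; base rate stands.
The additional-duty order on 4404.25 targets Juneth, not Junia; it does not apply.
Duty = $33,604.20 × 35% = $11,761.47.
Total = $0.00 + $11,761.47 = $11,761.47.

$11,761.47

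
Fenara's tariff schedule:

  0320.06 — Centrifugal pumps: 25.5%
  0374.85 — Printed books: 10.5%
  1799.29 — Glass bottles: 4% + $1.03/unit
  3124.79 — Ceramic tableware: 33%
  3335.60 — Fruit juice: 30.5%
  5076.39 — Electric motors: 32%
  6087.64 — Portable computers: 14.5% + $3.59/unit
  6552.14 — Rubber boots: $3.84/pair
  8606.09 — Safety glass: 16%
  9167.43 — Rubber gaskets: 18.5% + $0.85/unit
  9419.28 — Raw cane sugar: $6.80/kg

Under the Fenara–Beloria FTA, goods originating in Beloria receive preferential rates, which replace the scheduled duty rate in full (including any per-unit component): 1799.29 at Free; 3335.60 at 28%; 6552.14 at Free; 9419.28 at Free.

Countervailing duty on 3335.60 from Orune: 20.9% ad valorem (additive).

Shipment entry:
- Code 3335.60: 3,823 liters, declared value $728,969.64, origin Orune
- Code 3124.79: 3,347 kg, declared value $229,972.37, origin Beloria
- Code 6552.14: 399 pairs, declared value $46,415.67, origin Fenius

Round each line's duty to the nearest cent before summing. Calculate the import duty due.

Line 1 (3335.60, Orune, 3,823 liters, $728,969.64):
Base rate for 3335.60 is 30.5%.
3335.60 has an FTA preferential rate, but origin Orune is not Beloria; base rate stands.
Additional duty on 3335.60 from Orune: +20.9%. Applied ad valorem rate: 30.5% + 20.9% = 51.4%.
Duty = $728,969.64 × 51.4% = $374,690.39.
Line 2 (3124.79, Beloria, 3,347 kg, $229,972.37):
Base rate for 3124.79 is 33%.
Origin Beloria is the FTA partner but 3124.79 is not on the preference list; base rate stands.
Duty = $229,972.37 × 33% = $75,890.88.
Line 3 (6552.14, Fenius, 399 pairs, $46,415.67):
Base rate for 6552.14 is $3.84/pair.
6552.14 has an FTA preferential rate, but origin Fenius is not Beloria; base rate stands.
Duty = 399 × $3.84 = $1,532.16.
Total = $374,690.39 + $75,890.88 + $1,532.16 = $452,113.43.

$452,113.43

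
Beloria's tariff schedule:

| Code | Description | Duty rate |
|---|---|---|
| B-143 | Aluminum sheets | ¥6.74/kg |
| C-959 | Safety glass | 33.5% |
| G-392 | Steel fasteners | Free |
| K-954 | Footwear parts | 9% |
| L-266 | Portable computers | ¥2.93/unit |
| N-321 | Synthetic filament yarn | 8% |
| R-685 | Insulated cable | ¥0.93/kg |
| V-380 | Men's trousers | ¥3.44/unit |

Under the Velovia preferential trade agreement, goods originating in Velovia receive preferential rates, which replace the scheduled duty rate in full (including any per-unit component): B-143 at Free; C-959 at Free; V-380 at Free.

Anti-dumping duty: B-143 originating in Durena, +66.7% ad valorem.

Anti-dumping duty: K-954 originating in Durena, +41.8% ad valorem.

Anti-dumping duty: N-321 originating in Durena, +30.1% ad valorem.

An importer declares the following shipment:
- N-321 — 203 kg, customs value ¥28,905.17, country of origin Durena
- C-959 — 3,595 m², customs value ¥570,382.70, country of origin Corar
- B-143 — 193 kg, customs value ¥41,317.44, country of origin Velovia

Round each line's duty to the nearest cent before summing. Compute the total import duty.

¥202,091.07

Line 1 (N-321, Durena, 203 kg, ¥28,905.17):
Base rate for N-321 is 8%.
Additional duty on N-321 from Durena: +30.1%. Applied ad valorem rate: 8% + 30.1% = 38.1%.
Duty = ¥28,905.17 × 38.1% = ¥11,012.87.
Line 2 (C-959, Corar, 3,595 m², ¥570,382.70):
Base rate for C-959 is 33.5%.
C-959 has an FTA preferential rate, but origin Corar is not Velovia; base rate stands.
Duty = ¥570,382.70 × 33.5% = ¥191,078.20.
Line 3 (B-143, Velovia, 193 kg, ¥41,317.44):
Base rate for B-143 is ¥6.74/kg.
Origin Velovia qualifies under the Beloria–Velovia agreement and B-143 is covered: preferential rate Free applies instead.
The additional-duty order on B-143 targets Durena, not Velovia; it does not apply.
Duty = ¥41,317.44 × 0% = ¥0.00.
Total = ¥11,012.87 + ¥191,078.20 + ¥0.00 = ¥202,091.07.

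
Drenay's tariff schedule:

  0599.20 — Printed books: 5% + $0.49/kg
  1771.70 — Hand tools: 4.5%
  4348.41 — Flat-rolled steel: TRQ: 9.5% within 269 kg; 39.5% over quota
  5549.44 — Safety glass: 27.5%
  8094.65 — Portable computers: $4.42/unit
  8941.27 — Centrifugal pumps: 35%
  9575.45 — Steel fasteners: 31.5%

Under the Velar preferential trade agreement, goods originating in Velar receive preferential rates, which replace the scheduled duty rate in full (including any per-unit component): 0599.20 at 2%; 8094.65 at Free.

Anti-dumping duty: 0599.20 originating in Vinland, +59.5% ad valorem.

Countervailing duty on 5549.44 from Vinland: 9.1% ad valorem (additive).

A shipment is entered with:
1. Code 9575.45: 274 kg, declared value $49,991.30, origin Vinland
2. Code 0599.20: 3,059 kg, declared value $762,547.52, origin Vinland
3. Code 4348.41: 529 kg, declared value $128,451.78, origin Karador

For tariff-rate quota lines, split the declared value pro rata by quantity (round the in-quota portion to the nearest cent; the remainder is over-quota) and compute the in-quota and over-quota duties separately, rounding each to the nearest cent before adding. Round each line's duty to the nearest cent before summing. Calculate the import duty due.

$540,232.20

Line 1 (9575.45, Vinland, 274 kg, $49,991.30):
Base rate for 9575.45 is 31.5%.
Duty = $49,991.30 × 31.5% = $15,747.26.
Line 2 (0599.20, Vinland, 3,059 kg, $762,547.52):
Base rate for 0599.20 is 5% + $0.49/kg.
0599.20 has an FTA preferential rate, but origin Vinland is not Velar; base rate stands.
Additional duty on 0599.20 from Vinland: +59.5%. Applied ad valorem rate: 5% + 59.5% = 64.5%.
Duty = $762,547.52 × 64.5% + 3,059 × $0.49 = $493,342.06.
Line 3 (4348.41, Karador, 529 kg, $128,451.78):
Code 4348.41 is under a tariff-rate quota (threshold 269 kg). In-quota: 269 kg at 9.5%; over-quota: 260 kg at 39.5%.
Pro-rata value split: in-quota = $128,451.78 × 269/529 = $65,318.58; over-quota = $128,451.78 − $65,318.58 = $63,133.20.
In-quota duty = $65,318.58 × 9.5% = $6,205.27. Over-quota duty = $63,133.20 × 39.5% = $24,937.61.
Line duty = $6,205.27 + $24,937.61 = $31,142.88.
Total = $15,747.26 + $493,342.06 + $31,142.88 = $540,232.20.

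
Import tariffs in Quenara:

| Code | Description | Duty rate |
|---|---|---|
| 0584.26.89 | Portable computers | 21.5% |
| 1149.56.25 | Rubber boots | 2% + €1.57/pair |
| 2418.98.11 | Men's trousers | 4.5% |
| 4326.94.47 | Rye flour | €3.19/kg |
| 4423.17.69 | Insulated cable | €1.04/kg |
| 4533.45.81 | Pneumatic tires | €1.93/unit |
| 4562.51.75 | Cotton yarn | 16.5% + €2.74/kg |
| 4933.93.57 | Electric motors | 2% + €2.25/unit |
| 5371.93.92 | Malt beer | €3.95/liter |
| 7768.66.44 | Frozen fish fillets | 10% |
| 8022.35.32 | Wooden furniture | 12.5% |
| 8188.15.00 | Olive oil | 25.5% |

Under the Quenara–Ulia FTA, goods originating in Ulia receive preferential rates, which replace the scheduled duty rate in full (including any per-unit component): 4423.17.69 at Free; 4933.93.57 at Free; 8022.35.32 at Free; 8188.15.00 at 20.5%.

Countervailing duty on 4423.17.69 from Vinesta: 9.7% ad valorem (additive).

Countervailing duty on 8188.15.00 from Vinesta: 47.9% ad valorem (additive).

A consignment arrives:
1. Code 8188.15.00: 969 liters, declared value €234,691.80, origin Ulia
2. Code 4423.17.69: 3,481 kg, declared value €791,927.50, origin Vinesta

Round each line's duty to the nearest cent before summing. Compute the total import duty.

€128,549.03

Line 1 (8188.15.00, Ulia, 969 liters, €234,691.80):
Base rate for 8188.15.00 is 25.5%.
Origin Ulia qualifies under the Quenara–Ulia agreement and 8188.15.00 is covered: preferential rate 20.5% applies instead.
The additional-duty order on 8188.15.00 targets Vinesta, not Ulia; it does not apply.
Duty = €234,691.80 × 20.5% = €48,111.82.
Line 2 (4423.17.69, Vinesta, 3,481 kg, €791,927.50):
Base rate for 4423.17.69 is €1.04/kg.
4423.17.69 has an FTA preferential rate, but origin Vinesta is not Ulia; base rate stands.
Additional duty on 4423.17.69 from Vinesta: +9.7% ad valorem. Applied ad valorem rate = 9.7%.
Duty = €791,927.50 × 9.7% + 3,481 × €1.04 = €80,437.21.
Total = €48,111.82 + €80,437.21 = €128,549.03.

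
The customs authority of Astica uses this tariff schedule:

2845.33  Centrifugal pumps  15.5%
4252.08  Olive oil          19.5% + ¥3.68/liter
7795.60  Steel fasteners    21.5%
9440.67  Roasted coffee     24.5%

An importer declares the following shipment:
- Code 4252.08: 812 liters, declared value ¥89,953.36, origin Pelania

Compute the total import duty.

¥20,529.07

Line 1 (4252.08, Pelania, 812 liters, ¥89,953.36):
Base rate for 4252.08 is 19.5% + ¥3.68/liter.
Duty = ¥89,953.36 × 19.5% + 812 × ¥3.68 = ¥20,529.07.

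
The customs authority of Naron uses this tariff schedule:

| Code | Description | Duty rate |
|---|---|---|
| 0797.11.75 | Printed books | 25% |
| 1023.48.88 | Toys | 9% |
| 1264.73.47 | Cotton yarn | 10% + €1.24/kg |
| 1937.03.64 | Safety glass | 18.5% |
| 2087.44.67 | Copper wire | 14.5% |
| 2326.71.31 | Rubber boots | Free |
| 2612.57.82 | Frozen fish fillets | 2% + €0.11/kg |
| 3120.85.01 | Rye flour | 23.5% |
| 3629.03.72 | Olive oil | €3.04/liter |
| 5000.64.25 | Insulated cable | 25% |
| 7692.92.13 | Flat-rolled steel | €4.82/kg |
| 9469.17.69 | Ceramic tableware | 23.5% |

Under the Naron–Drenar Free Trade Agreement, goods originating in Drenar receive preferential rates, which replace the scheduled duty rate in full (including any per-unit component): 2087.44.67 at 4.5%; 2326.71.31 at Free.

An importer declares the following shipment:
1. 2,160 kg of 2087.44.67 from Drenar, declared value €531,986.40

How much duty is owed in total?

€23,939.39

Line 1 (2087.44.67, Drenar, 2,160 kg, €531,986.40):
Base rate for 2087.44.67 is 14.5%.
Origin Drenar qualifies under the Naron–Drenar agreement and 2087.44.67 is covered: preferential rate 4.5% applies instead.
Duty = €531,986.40 × 4.5% = €23,939.39.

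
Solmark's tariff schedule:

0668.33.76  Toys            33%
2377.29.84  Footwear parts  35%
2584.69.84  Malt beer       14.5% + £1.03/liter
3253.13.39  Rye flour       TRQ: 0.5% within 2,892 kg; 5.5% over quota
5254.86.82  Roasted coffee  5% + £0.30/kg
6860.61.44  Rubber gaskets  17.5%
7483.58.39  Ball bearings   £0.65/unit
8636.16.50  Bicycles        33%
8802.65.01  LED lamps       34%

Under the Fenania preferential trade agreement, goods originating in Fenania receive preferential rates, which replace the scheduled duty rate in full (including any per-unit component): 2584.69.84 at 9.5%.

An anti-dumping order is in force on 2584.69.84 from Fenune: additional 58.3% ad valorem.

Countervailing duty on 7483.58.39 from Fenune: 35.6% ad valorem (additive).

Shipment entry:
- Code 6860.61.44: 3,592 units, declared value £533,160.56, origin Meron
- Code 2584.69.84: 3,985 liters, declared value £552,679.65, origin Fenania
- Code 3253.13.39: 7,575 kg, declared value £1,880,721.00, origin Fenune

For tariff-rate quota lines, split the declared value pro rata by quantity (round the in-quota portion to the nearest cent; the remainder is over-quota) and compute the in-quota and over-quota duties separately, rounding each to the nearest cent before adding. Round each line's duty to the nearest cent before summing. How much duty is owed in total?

Line 1 (6860.61.44, Meron, 3,592 units, £533,160.56):
Base rate for 6860.61.44 is 17.5%.
Duty = £533,160.56 × 17.5% = £93,303.10.
Line 2 (2584.69.84, Fenania, 3,985 liters, £552,679.65):
Base rate for 2584.69.84 is 14.5% + £1.03/liter.
Origin Fenania qualifies under the Solmark–Fenania agreement and 2584.69.84 is covered: preferential rate 9.5% applies instead.
The additional-duty order on 2584.69.84 targets Fenune, not Fenania; it does not apply.
Duty = £552,679.65 × 9.5% = £52,504.57.
Line 3 (3253.13.39, Fenune, 7,575 kg, £1,880,721.00):
Code 3253.13.39 is under a tariff-rate quota (threshold 2,892 kg). In-quota: 2,892 kg at 0.5%; over-quota: 4,683 kg at 5.5%.
Pro-rata value split: in-quota = £1,880,721.00 × 2,892/7,575 = £718,025.76; over-quota = £1,880,721.00 − £718,025.76 = £1,162,695.24.
In-quota duty = £718,025.76 × 0.5% = £3,590.13. Over-quota duty = £1,162,695.24 × 5.5% = £63,948.24.
Line duty = £3,590.13 + £63,948.24 = £67,538.37.
Total = £93,303.10 + £52,504.57 + £67,538.37 = £213,346.04.

£213,346.04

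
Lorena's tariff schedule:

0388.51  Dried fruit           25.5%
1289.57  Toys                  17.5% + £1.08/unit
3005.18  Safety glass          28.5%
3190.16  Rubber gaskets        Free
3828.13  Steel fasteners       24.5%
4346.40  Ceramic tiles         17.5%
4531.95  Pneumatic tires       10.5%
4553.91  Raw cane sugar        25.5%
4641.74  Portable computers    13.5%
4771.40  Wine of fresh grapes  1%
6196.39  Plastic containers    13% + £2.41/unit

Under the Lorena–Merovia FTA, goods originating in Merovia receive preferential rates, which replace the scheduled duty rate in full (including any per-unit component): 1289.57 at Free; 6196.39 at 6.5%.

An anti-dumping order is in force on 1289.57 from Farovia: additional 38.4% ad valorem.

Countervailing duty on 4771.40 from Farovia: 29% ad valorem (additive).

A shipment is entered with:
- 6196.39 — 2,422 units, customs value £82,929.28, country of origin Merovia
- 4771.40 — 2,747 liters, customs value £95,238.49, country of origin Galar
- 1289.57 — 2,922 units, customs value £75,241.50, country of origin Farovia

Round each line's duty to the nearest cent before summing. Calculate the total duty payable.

Line 1 (6196.39, Merovia, 2,422 units, £82,929.28):
Base rate for 6196.39 is 13% + £2.41/unit.
Origin Merovia qualifies under the Lorena–Merovia agreement and 6196.39 is covered: preferential rate 6.5% applies instead.
Duty = £82,929.28 × 6.5% = £5,390.40.
Line 2 (4771.40, Galar, 2,747 liters, £95,238.49):
Base rate for 4771.40 is 1%.
The additional-duty order on 4771.40 targets Farovia, not Galar; it does not apply.
Duty = £95,238.49 × 1% = £952.38.
Line 3 (1289.57, Farovia, 2,922 units, £75,241.50):
Base rate for 1289.57 is 17.5% + £1.08/unit.
1289.57 has an FTA preferential rate, but origin Farovia is not Merovia; base rate stands.
Additional duty on 1289.57 from Farovia: +38.4%. Applied ad valorem rate: 17.5% + 38.4% = 55.9%.
Duty = £75,241.50 × 55.9% + 2,922 × £1.08 = £45,215.76.
Total = £5,390.40 + £952.38 + £45,215.76 = £51,558.54.

£51,558.54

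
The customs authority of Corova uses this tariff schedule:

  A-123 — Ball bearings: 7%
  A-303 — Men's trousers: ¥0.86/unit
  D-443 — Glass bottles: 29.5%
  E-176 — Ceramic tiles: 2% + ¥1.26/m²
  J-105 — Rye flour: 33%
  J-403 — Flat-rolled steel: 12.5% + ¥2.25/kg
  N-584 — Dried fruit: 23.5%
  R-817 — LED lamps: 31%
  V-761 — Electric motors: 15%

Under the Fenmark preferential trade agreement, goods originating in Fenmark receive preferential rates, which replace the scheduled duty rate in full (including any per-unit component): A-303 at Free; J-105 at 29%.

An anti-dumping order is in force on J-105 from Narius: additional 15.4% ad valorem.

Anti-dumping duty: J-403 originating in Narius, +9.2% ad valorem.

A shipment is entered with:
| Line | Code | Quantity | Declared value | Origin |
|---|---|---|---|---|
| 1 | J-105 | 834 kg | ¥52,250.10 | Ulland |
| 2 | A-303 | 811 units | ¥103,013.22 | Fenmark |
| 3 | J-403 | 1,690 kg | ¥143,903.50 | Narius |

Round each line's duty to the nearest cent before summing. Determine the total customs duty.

¥52,272.09

Line 1 (J-105, Ulland, 834 kg, ¥52,250.10):
Base rate for J-105 is 33%.
J-105 has an FTA preferential rate, but origin Ulland is not Fenmark; base rate stands.
The additional-duty order on J-105 targets Narius, not Ulland; it does not apply.
Duty = ¥52,250.10 × 33% = ¥17,242.53.
Line 2 (A-303, Fenmark, 811 units, ¥103,013.22):
Base rate for A-303 is ¥0.86/unit.
Origin Fenmark qualifies under the Corova–Fenmark agreement and A-303 is covered: preferential rate Free applies instead.
Duty = ¥103,013.22 × 0% = ¥0.00.
Line 3 (J-403, Narius, 1,690 kg, ¥143,903.50):
Base rate for J-403 is 12.5% + ¥2.25/kg.
Additional duty on J-403 from Narius: +9.2%. Applied ad valorem rate: 12.5% + 9.2% = 21.7%.
Duty = ¥143,903.50 × 21.7% + 1,690 × ¥2.25 = ¥35,029.56.
Total = ¥17,242.53 + ¥0.00 + ¥35,029.56 = ¥52,272.09.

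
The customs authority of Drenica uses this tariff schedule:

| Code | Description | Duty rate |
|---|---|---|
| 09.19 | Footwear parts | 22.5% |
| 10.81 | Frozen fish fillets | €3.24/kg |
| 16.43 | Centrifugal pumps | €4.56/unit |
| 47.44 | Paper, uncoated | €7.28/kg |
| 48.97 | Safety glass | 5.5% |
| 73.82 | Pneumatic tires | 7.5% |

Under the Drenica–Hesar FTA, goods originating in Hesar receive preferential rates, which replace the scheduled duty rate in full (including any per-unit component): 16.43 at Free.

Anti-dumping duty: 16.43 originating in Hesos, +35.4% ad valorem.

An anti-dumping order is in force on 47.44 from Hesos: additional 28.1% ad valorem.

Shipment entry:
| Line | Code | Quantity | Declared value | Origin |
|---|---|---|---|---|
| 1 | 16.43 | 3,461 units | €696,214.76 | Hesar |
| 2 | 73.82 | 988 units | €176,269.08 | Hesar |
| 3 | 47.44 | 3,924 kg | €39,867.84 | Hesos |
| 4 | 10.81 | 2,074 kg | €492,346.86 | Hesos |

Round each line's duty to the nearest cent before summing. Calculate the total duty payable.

€59,709.52

Line 1 (16.43, Hesar, 3,461 units, €696,214.76):
Base rate for 16.43 is €4.56/unit.
Origin Hesar qualifies under the Drenica–Hesar agreement and 16.43 is covered: preferential rate Free applies instead.
The additional-duty order on 16.43 targets Hesos, not Hesar; it does not apply.
Duty = €696,214.76 × 0% = €0.00.
Line 2 (73.82, Hesar, 988 units, €176,269.08):
Base rate for 73.82 is 7.5%.
Origin Hesar is the FTA partner but 73.82 is not on the preference list; base rate stands.
Duty = €176,269.08 × 7.5% = €13,220.18.
Line 3 (47.44, Hesos, 3,924 kg, €39,867.84):
Base rate for 47.44 is €7.28/kg.
Additional duty on 47.44 from Hesos: +28.1% ad valorem. Applied ad valorem rate = 28.1%.
Duty = €39,867.84 × 28.1% + 3,924 × €7.28 = €39,769.58.
Line 4 (10.81, Hesos, 2,074 kg, €492,346.86):
Base rate for 10.81 is €3.24/kg.
Duty = 2,074 × €3.24 = €6,719.76.
Total = €0.00 + €13,220.18 + €39,769.58 + €6,719.76 = €59,709.52.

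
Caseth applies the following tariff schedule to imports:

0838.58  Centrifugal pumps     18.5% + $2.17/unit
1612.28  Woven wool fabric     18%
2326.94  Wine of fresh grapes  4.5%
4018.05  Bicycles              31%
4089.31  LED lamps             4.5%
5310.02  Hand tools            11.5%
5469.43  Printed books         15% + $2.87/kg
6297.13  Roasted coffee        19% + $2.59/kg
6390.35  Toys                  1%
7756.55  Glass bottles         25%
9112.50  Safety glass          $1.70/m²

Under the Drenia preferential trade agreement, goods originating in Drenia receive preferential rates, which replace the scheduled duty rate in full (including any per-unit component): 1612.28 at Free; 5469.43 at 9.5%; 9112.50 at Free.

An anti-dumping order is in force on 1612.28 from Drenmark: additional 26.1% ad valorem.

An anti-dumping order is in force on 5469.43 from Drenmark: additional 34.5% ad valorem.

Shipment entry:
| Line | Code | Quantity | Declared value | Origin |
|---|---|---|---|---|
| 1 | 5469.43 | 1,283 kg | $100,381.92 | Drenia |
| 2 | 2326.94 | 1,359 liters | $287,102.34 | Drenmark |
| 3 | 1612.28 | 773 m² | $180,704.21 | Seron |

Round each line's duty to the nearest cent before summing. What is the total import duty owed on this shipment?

Line 1 (5469.43, Drenia, 1,283 kg, $100,381.92):
Base rate for 5469.43 is 15% + $2.87/kg.
Origin Drenia qualifies under the Caseth–Drenia agreement and 5469.43 is covered: preferential rate 9.5% applies instead.
The additional-duty order on 5469.43 targets Drenmark, not Drenia; it does not apply.
Duty = $100,381.92 × 9.5% = $9,536.28.
Line 2 (2326.94, Drenmark, 1,359 liters, $287,102.34):
Base rate for 2326.94 is 4.5%.
Duty = $287,102.34 × 4.5% = $12,919.61.
Line 3 (1612.28, Seron, 773 m², $180,704.21):
Base rate for 1612.28 is 18%.
1612.28 has an FTA preferential rate, but origin Seron is not Drenia; base rate stands.
The additional-duty order on 1612.28 targets Drenmark, not Seron; it does not apply.
Duty = $180,704.21 × 18% = $32,526.76.
Total = $9,536.28 + $12,919.61 + $32,526.76 = $54,982.65.

$54,982.65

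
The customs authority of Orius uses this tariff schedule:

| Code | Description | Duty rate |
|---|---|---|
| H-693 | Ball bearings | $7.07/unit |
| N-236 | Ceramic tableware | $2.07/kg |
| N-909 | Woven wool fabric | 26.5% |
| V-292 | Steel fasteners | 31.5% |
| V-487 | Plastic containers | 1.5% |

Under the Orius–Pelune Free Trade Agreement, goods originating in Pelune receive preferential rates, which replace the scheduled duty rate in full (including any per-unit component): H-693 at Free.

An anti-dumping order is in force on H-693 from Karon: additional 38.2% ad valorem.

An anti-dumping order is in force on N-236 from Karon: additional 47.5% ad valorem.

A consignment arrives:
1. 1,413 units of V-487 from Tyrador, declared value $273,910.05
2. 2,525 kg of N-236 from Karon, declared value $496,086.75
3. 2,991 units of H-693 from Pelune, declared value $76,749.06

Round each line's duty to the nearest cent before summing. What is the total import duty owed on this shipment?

Line 1 (V-487, Tyrador, 1,413 units, $273,910.05):
Base rate for V-487 is 1.5%.
Duty = $273,910.05 × 1.5% = $4,108.65.
Line 2 (N-236, Karon, 2,525 kg, $496,086.75):
Base rate for N-236 is $2.07/kg.
Additional duty on N-236 from Karon: +47.5% ad valorem. Applied ad valorem rate = 47.5%.
Duty = $496,086.75 × 47.5% + 2,525 × $2.07 = $240,867.96.
Line 3 (H-693, Pelune, 2,991 units, $76,749.06):
Base rate for H-693 is $7.07/unit.
Origin Pelune qualifies under the Orius–Pelune agreement and H-693 is covered: preferential rate Free applies instead.
The additional-duty order on H-693 targets Karon, not Pelune; it does not apply.
Duty = $76,749.06 × 0% = $0.00.
Total = $4,108.65 + $240,867.96 + $0.00 = $244,976.61.

$244,976.61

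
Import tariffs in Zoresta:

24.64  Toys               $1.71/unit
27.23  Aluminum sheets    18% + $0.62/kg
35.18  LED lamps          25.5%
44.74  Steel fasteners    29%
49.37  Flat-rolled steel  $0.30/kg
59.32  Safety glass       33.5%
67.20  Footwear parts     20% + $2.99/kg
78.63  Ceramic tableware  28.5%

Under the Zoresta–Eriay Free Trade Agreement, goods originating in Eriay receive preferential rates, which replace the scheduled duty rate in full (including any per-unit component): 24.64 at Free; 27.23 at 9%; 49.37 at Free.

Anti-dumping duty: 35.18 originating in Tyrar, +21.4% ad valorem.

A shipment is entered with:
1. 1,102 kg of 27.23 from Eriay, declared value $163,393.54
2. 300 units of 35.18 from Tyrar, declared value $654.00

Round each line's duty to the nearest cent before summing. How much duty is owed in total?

Line 1 (27.23, Eriay, 1,102 kg, $163,393.54):
Base rate for 27.23 is 18% + $0.62/kg.
Origin Eriay qualifies under the Zoresta–Eriay agreement and 27.23 is covered: preferential rate 9% applies instead.
Duty = $163,393.54 × 9% = $14,705.42.
Line 2 (35.18, Tyrar, 300 units, $654.00):
Base rate for 35.18 is 25.5%.
Additional duty on 35.18 from Tyrar: +21.4%. Applied ad valorem rate: 25.5% + 21.4% = 46.9%.
Duty = $654.00 × 46.9% = $306.73.
Total = $14,705.42 + $306.73 = $15,012.15.

$15,012.15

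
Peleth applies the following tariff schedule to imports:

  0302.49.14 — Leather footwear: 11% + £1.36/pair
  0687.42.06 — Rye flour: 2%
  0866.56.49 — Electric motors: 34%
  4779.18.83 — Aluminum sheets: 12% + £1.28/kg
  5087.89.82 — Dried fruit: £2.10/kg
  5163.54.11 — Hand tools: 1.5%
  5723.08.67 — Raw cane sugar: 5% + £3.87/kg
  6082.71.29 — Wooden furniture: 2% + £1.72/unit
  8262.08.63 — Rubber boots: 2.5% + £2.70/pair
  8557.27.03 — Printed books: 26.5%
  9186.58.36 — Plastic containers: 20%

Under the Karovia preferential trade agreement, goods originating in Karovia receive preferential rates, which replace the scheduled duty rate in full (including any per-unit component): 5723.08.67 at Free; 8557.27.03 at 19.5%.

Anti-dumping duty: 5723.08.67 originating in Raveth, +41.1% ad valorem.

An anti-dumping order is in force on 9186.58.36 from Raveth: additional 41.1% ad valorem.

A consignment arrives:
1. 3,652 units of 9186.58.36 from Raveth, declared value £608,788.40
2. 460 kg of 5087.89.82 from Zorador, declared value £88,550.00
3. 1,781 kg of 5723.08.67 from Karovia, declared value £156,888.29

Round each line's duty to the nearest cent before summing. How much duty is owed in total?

Line 1 (9186.58.36, Raveth, 3,652 units, £608,788.40):
Base rate for 9186.58.36 is 20%.
Additional duty on 9186.58.36 from Raveth: +41.1%. Applied ad valorem rate: 20% + 41.1% = 61.1%.
Duty = £608,788.40 × 61.1% = £371,969.71.
Line 2 (5087.89.82, Zorador, 460 kg, £88,550.00):
Base rate for 5087.89.82 is £2.10/kg.
Duty = 460 × £2.10 = £966.00.
Line 3 (5723.08.67, Karovia, 1,781 kg, £156,888.29):
Base rate for 5723.08.67 is 5% + £3.87/kg.
Origin Karovia qualifies under the Peleth–Karovia agreement and 5723.08.67 is covered: preferential rate Free applies instead.
The additional-duty order on 5723.08.67 targets Raveth, not Karovia; it does not apply.
Duty = £156,888.29 × 0% = £0.00.
Total = £371,969.71 + £966.00 + £0.00 = £372,935.71.

£372,935.71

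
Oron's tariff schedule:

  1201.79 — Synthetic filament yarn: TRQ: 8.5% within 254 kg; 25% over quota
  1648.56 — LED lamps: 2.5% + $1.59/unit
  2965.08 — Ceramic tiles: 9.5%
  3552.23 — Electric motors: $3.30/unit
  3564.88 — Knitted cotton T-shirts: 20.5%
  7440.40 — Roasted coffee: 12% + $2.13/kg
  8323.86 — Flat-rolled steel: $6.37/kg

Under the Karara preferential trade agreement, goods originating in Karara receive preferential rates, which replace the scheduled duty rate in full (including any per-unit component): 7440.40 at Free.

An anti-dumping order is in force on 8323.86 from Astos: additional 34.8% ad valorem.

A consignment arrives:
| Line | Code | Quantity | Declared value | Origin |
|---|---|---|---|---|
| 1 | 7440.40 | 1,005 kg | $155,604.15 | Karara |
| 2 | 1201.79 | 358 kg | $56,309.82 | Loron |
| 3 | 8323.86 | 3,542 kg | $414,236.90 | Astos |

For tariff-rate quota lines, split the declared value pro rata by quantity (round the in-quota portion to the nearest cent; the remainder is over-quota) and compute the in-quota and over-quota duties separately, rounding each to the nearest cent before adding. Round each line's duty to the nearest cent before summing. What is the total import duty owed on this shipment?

$174,202.41

Line 1 (7440.40, Karara, 1,005 kg, $155,604.15):
Base rate for 7440.40 is 12% + $2.13/kg.
Origin Karara qualifies under the Oron–Karara agreement and 7440.40 is covered: preferential rate Free applies instead.
Duty = $155,604.15 × 0% = $0.00.
Line 2 (1201.79, Loron, 358 kg, $56,309.82):
Code 1201.79 is under a tariff-rate quota (threshold 254 kg). In-quota: 254 kg at 8.5%; over-quota: 104 kg at 25%.
Pro-rata value split: in-quota = $56,309.82 × 254/358 = $39,951.66; over-quota = $56,309.82 − $39,951.66 = $16,358.16.
In-quota duty = $39,951.66 × 8.5% = $3,395.89. Over-quota duty = $16,358.16 × 25% = $4,089.54.
Line duty = $3,395.89 + $4,089.54 = $7,485.43.
Line 3 (8323.86, Astos, 3,542 kg, $414,236.90):
Base rate for 8323.86 is $6.37/kg.
Additional duty on 8323.86 from Astos: +34.8% ad valorem. Applied ad valorem rate = 34.8%.
Duty = $414,236.90 × 34.8% + 3,542 × $6.37 = $166,716.98.
Total = $0.00 + $7,485.43 + $166,716.98 = $174,202.41.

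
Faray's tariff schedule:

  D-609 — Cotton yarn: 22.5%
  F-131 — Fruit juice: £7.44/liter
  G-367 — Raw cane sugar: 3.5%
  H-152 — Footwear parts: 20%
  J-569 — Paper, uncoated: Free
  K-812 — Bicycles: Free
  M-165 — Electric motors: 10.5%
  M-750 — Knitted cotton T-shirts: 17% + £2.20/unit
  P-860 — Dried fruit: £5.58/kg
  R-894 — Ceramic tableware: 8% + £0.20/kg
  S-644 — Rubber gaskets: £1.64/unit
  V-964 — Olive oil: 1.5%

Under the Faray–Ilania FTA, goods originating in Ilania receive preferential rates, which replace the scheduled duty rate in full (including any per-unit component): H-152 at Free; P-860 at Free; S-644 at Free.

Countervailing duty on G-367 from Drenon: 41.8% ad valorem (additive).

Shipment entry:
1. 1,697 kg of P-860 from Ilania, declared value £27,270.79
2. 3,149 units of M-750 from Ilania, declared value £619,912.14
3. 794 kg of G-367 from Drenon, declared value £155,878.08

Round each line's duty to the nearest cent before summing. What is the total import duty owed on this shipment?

£182,925.63

Line 1 (P-860, Ilania, 1,697 kg, £27,270.79):
Base rate for P-860 is £5.58/kg.
Origin Ilania qualifies under the Faray–Ilania agreement and P-860 is covered: preferential rate Free applies instead.
Duty = £27,270.79 × 0% = £0.00.
Line 2 (M-750, Ilania, 3,149 units, £619,912.14):
Base rate for M-750 is 17% + £2.20/unit.
Origin Ilania is the FTA partner but M-750 is not on the preference list; base rate stands.
Duty = £619,912.14 × 17% + 3,149 × £2.20 = £112,312.86.
Line 3 (G-367, Drenon, 794 kg, £155,878.08):
Base rate for G-367 is 3.5%.
Additional duty on G-367 from Drenon: +41.8%. Applied ad valorem rate: 3.5% + 41.8% = 45.3%.
Duty = £155,878.08 × 45.3% = £70,612.77.
Total = £0.00 + £112,312.86 + £70,612.77 = £182,925.63.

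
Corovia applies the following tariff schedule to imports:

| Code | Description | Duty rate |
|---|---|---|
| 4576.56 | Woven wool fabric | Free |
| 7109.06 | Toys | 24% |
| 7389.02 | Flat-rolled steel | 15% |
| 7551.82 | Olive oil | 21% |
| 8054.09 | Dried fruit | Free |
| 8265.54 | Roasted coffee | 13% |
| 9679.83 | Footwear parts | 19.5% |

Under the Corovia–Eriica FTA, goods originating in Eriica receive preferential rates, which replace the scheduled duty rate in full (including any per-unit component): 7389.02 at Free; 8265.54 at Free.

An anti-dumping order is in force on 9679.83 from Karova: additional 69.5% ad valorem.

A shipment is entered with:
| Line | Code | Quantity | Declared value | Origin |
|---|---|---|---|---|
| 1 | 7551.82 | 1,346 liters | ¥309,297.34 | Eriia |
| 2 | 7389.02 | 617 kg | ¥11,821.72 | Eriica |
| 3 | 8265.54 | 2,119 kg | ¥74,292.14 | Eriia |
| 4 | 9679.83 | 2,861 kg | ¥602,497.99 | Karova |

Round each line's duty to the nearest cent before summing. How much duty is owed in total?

Line 1 (7551.82, Eriia, 1,346 liters, ¥309,297.34):
Base rate for 7551.82 is 21%.
Duty = ¥309,297.34 × 21% = ¥64,952.44.
Line 2 (7389.02, Eriica, 617 kg, ¥11,821.72):
Base rate for 7389.02 is 15%.
Origin Eriica qualifies under the Corovia–Eriica agreement and 7389.02 is covered: preferential rate Free applies instead.
Duty = ¥11,821.72 × 0% = ¥0.00.
Line 3 (8265.54, Eriia, 2,119 kg, ¥74,292.14):
Base rate for 8265.54 is 13%.
8265.54 has an FTA preferential rate, but origin Eriia is not Eriica; base rate stands.
Duty = ¥74,292.14 × 13% = ¥9,657.98.
Line 4 (9679.83, Karova, 2,861 kg, ¥602,497.99):
Base rate for 9679.83 is 19.5%.
Additional duty on 9679.83 from Karova: +69.5%. Applied ad valorem rate: 19.5% + 69.5% = 89%.
Duty = ¥602,497.99 × 89% = ¥536,223.21.
Total = ¥64,952.44 + ¥0.00 + ¥9,657.98 + ¥536,223.21 = ¥610,833.63.

¥610,833.63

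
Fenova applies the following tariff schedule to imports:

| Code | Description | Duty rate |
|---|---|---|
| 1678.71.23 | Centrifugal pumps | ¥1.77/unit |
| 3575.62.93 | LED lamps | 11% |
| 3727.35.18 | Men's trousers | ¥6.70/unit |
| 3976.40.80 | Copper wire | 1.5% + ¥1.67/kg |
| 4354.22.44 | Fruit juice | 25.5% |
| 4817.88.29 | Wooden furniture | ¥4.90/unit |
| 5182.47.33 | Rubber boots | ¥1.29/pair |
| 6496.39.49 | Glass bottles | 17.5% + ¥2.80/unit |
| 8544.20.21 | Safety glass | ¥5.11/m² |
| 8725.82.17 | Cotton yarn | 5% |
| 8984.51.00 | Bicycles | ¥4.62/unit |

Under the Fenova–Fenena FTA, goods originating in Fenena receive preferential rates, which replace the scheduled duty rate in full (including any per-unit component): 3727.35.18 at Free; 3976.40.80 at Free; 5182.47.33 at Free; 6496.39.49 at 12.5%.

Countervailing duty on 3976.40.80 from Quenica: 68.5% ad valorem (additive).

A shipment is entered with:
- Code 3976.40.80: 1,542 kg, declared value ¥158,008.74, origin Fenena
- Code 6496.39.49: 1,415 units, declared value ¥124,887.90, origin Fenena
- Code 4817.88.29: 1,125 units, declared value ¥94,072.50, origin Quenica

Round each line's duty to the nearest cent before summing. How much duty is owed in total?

Line 1 (3976.40.80, Fenena, 1,542 kg, ¥158,008.74):
Base rate for 3976.40.80 is 1.5% + ¥1.67/kg.
Origin Fenena qualifies under the Fenova–Fenena agreement and 3976.40.80 is covered: preferential rate Free applies instead.
The additional-duty order on 3976.40.80 targets Quenica, not Fenena; it does not apply.
Duty = ¥158,008.74 × 0% = ¥0.00.
Line 2 (6496.39.49, Fenena, 1,415 units, ¥124,887.90):
Base rate for 6496.39.49 is 17.5% + ¥2.80/unit.
Origin Fenena qualifies under the Fenova–Fenena agreement and 6496.39.49 is covered: preferential rate 12.5% applies instead.
Duty = ¥124,887.90 × 12.5% = ¥15,610.99.
Line 3 (4817.88.29, Quenica, 1,125 units, ¥94,072.50):
Base rate for 4817.88.29 is ¥4.90/unit.
Duty = 1,125 × ¥4.90 = ¥5,512.50.
Total = ¥0.00 + ¥15,610.99 + ¥5,512.50 = ¥21,123.49.

¥21,123.49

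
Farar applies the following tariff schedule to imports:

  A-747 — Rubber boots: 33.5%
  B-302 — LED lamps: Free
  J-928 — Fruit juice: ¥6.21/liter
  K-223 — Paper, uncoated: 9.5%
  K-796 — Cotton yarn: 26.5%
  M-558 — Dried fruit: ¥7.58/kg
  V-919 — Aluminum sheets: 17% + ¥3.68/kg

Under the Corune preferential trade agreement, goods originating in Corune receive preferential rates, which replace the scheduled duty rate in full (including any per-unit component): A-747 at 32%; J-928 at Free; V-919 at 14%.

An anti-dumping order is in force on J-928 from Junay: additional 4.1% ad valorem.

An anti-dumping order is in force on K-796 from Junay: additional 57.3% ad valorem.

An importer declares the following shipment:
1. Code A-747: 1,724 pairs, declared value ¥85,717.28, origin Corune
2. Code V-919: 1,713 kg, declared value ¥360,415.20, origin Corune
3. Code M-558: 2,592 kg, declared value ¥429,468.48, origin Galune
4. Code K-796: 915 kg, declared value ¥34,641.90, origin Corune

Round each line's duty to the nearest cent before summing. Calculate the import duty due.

Line 1 (A-747, Corune, 1,724 pairs, ¥85,717.28):
Base rate for A-747 is 33.5%.
Origin Corune qualifies under the Farar–Corune agreement and A-747 is covered: preferential rate 32% applies instead.
Duty = ¥85,717.28 × 32% = ¥27,429.53.
Line 2 (V-919, Corune, 1,713 kg, ¥360,415.20):
Base rate for V-919 is 17% + ¥3.68/kg.
Origin Corune qualifies under the Farar–Corune agreement and V-919 is covered: preferential rate 14% applies instead.
Duty = ¥360,415.20 × 14% = ¥50,458.13.
Line 3 (M-558, Galune, 2,592 kg, ¥429,468.48):
Base rate for M-558 is ¥7.58/kg.
Duty = 2,592 × ¥7.58 = ¥19,647.36.
Line 4 (K-796, Corune, 915 kg, ¥34,641.90):
Base rate for K-796 is 26.5%.
Origin Corune is the FTA partner but K-796 is not on the preference list; base rate stands.
The additional-duty order on K-796 targets Junay, not Corune; it does not apply.
Duty = ¥34,641.90 × 26.5% = ¥9,180.10.
Total = ¥27,429.53 + ¥50,458.13 + ¥19,647.36 + ¥9,180.10 = ¥106,715.12.

¥106,715.12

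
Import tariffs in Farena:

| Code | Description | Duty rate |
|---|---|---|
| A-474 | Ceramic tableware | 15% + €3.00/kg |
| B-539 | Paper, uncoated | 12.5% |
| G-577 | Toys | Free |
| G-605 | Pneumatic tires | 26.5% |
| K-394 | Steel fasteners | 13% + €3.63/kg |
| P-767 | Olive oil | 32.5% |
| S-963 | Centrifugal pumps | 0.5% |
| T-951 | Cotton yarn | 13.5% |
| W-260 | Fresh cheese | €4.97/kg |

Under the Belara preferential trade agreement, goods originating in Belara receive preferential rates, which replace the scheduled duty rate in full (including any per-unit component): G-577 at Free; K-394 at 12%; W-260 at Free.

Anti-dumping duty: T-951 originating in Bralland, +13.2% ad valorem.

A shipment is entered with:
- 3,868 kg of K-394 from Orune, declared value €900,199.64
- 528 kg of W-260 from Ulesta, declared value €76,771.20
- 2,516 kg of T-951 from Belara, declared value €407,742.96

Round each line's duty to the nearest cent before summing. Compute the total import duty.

Line 1 (K-394, Orune, 3,868 kg, €900,199.64):
Base rate for K-394 is 13% + €3.63/kg.
K-394 has an FTA preferential rate, but origin Orune is not Belara; base rate stands.
Duty = €900,199.64 × 13% + 3,868 × €3.63 = €131,066.79.
Line 2 (W-260, Ulesta, 528 kg, €76,771.20):
Base rate for W-260 is €4.97/kg.
W-260 has an FTA preferential rate, but origin Ulesta is not Belara; base rate stands.
Duty = 528 × €4.97 = €2,624.16.
Line 3 (T-951, Belara, 2,516 kg, €407,742.96):
Base rate for T-951 is 13.5%.
Origin Belara is the FTA partner but T-951 is not on the preference list; base rate stands.
The additional-duty order on T-951 targets Bralland, not Belara; it does not apply.
Duty = €407,742.96 × 13.5% = €55,045.30.
Total = €131,066.79 + €2,624.16 + €55,045.30 = €188,736.25.

€188,736.25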